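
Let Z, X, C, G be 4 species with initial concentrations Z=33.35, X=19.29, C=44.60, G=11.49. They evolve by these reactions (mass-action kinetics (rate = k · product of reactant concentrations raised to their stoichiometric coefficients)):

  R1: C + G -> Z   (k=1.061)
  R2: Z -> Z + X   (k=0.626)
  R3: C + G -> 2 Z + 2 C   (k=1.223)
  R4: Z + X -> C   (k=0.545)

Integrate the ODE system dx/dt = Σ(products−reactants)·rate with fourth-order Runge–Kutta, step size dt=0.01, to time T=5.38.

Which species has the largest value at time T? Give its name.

Dominant species at T: C

RK4 with dt=0.01: 538 steps to T=5.38. Trajectory (selected grid times):
t=0.00: Z=33.35 X=19.29 C=44.60 G=11.49
t=0.60: Z=22.24 X=1.15 C=74.17 G=0.00
t=1.20: Z=15.28 X=1.15 C=81.13 G=0.00
t=1.79: Z=10.56 X=1.15 C=85.85 G=0.00
t=2.39: Z=7.25 X=1.15 C=89.16 G=0.00
t=2.99: Z=4.98 X=1.15 C=91.43 G=0.00
t=3.59: Z=3.42 X=1.15 C=92.99 G=0.00
t=4.18: Z=2.36 X=1.15 C=94.04 G=0.00
t=4.78: Z=1.62 X=1.15 C=94.78 G=0.00
t=5.38: Z=1.12 X=1.15 C=95.29 G=0.00
At T=5.38: Z=1.12 X=1.15 C=95.29 G=0.00; the largest is C.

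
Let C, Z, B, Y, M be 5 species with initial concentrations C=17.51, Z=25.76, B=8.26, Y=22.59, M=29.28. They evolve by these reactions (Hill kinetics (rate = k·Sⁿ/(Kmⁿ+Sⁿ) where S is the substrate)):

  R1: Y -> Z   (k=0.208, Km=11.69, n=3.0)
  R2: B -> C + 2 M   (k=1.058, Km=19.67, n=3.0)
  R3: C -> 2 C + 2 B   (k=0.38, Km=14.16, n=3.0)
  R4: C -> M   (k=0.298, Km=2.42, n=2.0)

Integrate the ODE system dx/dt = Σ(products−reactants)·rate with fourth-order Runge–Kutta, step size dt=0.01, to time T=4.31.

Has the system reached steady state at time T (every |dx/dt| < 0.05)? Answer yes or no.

Steady state at T: no

RK4 with dt=0.01: 431 steps to T=4.31. Trajectory (selected grid times):
t=0.00: C=17.51 Z=25.76 B=8.26 Y=22.59 M=29.28
t=0.48: C=17.53 Z=25.85 B=8.46 Y=22.50 M=29.49
t=0.96: C=17.54 Z=25.94 B=8.66 Y=22.41 M=29.71
t=1.44: C=17.56 Z=26.02 B=8.86 Y=22.33 M=29.93
t=1.92: C=17.59 Z=26.11 B=9.06 Y=22.24 M=30.16
t=2.39: C=17.61 Z=26.20 B=9.25 Y=22.15 M=30.39
t=2.87: C=17.64 Z=26.28 B=9.44 Y=22.07 M=30.63
t=3.35: C=17.67 Z=26.37 B=9.63 Y=21.98 M=30.87
t=3.83: C=17.71 Z=26.46 B=9.81 Y=21.89 M=31.12
t=4.31: C=17.75 Z=26.54 B=10.00 Y=21.81 M=31.38
Rates at T: R1=0.1802, R2=0.1228, R3=0.2520, R4=0.2926
dx/dt at T (Σ net stoichiometry × rate): C=+0.0822, Z=+0.1802, B=+0.3812, Y=-0.1802, M=+0.5381
Largest |dx/dt| is |+0.5381| (M) ≥ 0.05 → not steady.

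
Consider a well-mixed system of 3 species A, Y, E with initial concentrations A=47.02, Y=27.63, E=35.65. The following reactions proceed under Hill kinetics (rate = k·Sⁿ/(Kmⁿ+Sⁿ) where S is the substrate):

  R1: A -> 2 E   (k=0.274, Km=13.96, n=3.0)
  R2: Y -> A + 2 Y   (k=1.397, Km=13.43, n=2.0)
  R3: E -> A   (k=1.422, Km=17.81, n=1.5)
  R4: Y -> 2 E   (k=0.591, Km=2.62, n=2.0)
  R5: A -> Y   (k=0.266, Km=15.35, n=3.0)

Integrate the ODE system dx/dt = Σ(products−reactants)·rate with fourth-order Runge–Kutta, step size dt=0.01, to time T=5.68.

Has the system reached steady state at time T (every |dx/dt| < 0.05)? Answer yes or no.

RK4 with dt=0.01: 568 steps to T=5.68. Trajectory (selected grid times):
t=0.00: A=47.02 Y=27.63 E=35.65
t=0.63: A=48.07 Y=28.14 E=36.06
t=1.26: A=49.12 Y=28.65 E=36.47
t=1.89: A=50.18 Y=29.17 E=36.88
t=2.52: A=51.25 Y=29.69 E=37.28
t=3.16: A=52.34 Y=30.22 E=37.69
t=3.79: A=53.43 Y=30.76 E=38.09
t=4.42: A=54.51 Y=31.29 E=38.49
t=5.05: A=55.61 Y=31.83 E=38.89
t=5.68: A=56.71 Y=32.37 E=39.28
Rates at T: R1=0.2700, R2=1.1919, R3=1.0894, R4=0.5872, R5=0.2608
dx/dt at T (Σ net stoichiometry × rate): A=+1.7505, Y=+0.8656, E=+0.6248
Largest |dx/dt| is |+1.7505| (A) ≥ 0.05 → not steady.

Steady state at T: no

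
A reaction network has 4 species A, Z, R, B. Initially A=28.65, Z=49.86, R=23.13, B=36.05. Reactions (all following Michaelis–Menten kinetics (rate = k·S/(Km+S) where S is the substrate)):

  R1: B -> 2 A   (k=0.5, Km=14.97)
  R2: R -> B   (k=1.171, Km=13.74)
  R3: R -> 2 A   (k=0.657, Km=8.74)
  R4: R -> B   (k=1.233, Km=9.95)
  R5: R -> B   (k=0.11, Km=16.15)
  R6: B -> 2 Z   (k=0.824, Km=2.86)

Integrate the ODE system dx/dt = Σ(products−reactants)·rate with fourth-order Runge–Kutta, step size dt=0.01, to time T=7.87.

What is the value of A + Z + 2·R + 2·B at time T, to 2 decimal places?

Value at T = 196.87

Check how each reaction changes W = A + Z + 2·R + 2·B (weight of products minus weight of reactants):
R1: B -> 2 A: (1·2) − (2·1) = 2 − 2 = 0
R2: R -> B: (2·1) − (2·1) = 2 − 2 = 0
R3: R -> 2 A: (1·2) − (2·1) = 2 − 2 = 0
R4: R -> B: (2·1) − (2·1) = 2 − 2 = 0
R5: R -> B: (2·1) − (2·1) = 2 − 2 = 0
R6: B -> 2 Z: (1·2) − (2·1) = 2 − 2 = 0
Every reaction leaves W unchanged, so W is conserved and no simulation is needed: W(T) = W(0) = 28.65 + 49.86 + 2·23.13 + 2·36.05 = 196.87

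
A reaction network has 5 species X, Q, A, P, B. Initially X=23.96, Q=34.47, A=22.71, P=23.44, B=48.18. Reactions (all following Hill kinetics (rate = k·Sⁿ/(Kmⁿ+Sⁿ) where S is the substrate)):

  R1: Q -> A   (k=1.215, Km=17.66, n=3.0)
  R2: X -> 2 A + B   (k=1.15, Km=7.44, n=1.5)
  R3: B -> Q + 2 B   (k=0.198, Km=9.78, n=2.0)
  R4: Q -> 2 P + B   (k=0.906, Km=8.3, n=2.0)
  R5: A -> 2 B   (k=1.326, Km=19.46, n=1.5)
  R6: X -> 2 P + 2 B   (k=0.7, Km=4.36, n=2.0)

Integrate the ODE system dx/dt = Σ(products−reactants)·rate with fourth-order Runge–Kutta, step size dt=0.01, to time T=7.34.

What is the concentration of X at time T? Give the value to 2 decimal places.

RK4 with dt=0.01: 734 steps to T=7.34. Trajectory (selected grid times):
t=0.00: X=23.96 Q=34.47 A=22.71 P=23.44 B=48.18
t=0.82: X=22.61 Q=33.05 A=24.56 P=25.95 B=52.19
t=1.63: X=21.28 Q=31.67 A=26.32 P=28.42 B=56.19
t=2.45: X=19.96 Q=30.30 A=28.03 P=30.90 B=60.27
t=3.26: X=18.67 Q=28.96 A=29.65 P=33.34 B=64.32
t=4.08: X=17.38 Q=27.64 A=31.23 P=35.80 B=68.43
t=4.89: X=16.13 Q=26.35 A=32.70 P=38.20 B=72.49
t=5.71: X=14.89 Q=25.09 A=34.12 P=40.61 B=76.60
t=6.52: X=13.70 Q=23.87 A=35.43 P=42.96 B=80.65
t=7.34: X=12.52 Q=22.68 A=36.67 P=45.31 B=84.72
Read off X at T=7.34: 12.52

X at T = 12.52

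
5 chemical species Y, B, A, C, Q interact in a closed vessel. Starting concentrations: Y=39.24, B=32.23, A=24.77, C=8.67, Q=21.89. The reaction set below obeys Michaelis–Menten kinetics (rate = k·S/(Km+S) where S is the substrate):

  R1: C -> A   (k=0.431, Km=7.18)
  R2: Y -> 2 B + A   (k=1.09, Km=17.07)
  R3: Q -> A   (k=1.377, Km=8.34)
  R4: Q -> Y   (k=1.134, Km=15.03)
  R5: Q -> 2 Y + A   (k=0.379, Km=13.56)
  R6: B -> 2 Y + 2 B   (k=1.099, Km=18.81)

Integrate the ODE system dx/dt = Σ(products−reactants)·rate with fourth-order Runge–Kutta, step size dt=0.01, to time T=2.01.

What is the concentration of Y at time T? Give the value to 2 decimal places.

RK4 with dt=0.01: 201 steps to T=2.01. Trajectory (selected grid times):
t=0.00: Y=39.24 B=32.23 A=24.77 C=8.67 Q=21.89
t=0.22: Y=39.63 B=32.72 A=25.26 C=8.62 Q=21.47
t=0.45: Y=40.03 B=33.23 A=25.77 C=8.56 Q=21.04
t=0.67: Y=40.42 B=33.72 A=26.26 C=8.51 Q=20.63
t=0.89: Y=40.81 B=34.21 A=26.74 C=8.46 Q=20.22
t=1.12: Y=41.21 B=34.73 A=27.25 C=8.41 Q=19.79
t=1.34: Y=41.60 B=35.23 A=27.73 C=8.36 Q=19.39
t=1.56: Y=41.98 B=35.73 A=28.21 C=8.31 Q=18.99
t=1.79: Y=42.38 B=36.25 A=28.71 C=8.25 Q=18.58
t=2.01: Y=42.76 B=36.75 A=29.19 C=8.20 Q=18.18
Read off Y at T=2.01: 42.76

Y at T = 42.76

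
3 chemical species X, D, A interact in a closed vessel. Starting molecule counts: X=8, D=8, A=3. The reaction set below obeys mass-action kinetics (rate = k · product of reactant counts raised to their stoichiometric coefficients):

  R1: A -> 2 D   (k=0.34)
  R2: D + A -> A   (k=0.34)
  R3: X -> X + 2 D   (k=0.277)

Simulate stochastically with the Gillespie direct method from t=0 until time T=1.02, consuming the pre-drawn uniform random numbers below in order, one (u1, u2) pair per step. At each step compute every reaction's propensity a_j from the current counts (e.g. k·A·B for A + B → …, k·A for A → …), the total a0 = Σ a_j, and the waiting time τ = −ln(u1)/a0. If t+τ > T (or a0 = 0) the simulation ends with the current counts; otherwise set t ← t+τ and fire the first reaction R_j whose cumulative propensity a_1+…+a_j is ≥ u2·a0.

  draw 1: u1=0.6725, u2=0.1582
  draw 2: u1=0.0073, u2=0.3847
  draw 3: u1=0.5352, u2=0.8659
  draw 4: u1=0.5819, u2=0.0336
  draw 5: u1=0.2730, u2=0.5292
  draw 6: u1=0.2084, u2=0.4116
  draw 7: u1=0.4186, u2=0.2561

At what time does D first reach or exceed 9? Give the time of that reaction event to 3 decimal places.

Threshold first reached at t = 0.623

t=0.000: X=8 D=8 A=3
Draw 1: a1=1.020, a2=8.160, a3=2.216, a0=11.396; τ=−ln(0.6725)/11.396=0.035 → t=0.035; u2·a0=0.1582·11.396=1.803; a1=1.020 < 1.803 ≤ a1+a2=9.180 → R2 fires; X=8 D=7 A=3
Draw 2: a1=1.020, a2=7.140, a3=2.216, a0=10.376; τ=−ln(0.0073)/10.376=0.474 → t=0.509; u2·a0=0.3847·10.376=3.992; a1=1.020 < 3.992 ≤ a1+a2=8.160 → R2 fires; X=8 D=6 A=3
Draw 3: a1=1.020, a2=6.120, a3=2.216, a0=9.356; τ=−ln(0.5352)/9.356=0.067 → t=0.576; u2·a0=0.8659·9.356=8.101; a1+a2=7.140 < 8.101 ≤ a1+…+a3=9.356 → R3 fires; X=8 D=8 A=3
Draw 4: a1=1.020, a2=8.160, a3=2.216, a0=11.396; τ=−ln(0.5819)/11.396=0.048 → t=0.623; u2·a0=0.0336·11.396=0.383 ≤ a1=1.020 → R1 fires; X=8 D=10 A=2
Draw 5: a1=0.680, a2=6.800, a3=2.216, a0=9.696; τ=−ln(0.2730)/9.696=0.134 → t=0.757; u2·a0=0.5292·9.696=5.131; a1=0.680 < 5.131 ≤ a1+a2=7.480 → R2 fires; X=8 D=9 A=2
Draw 6: a1=0.680, a2=6.120, a3=2.216, a0=9.016; τ=−ln(0.2084)/9.016=0.174 → t=0.931; u2·a0=0.4116·9.016=3.711; a1=0.680 < 3.711 ≤ a1+a2=6.800 → R2 fires; X=8 D=8 A=2
Draw 7: a1=0.680, a2=5.440, a3=2.216, a0=8.336; τ=−ln(0.4186)/8.336=0.104 → t=1.036 > T=1.02: stop.
D first becomes ≥ 9 when it reaches 10 at the event at t=0.623.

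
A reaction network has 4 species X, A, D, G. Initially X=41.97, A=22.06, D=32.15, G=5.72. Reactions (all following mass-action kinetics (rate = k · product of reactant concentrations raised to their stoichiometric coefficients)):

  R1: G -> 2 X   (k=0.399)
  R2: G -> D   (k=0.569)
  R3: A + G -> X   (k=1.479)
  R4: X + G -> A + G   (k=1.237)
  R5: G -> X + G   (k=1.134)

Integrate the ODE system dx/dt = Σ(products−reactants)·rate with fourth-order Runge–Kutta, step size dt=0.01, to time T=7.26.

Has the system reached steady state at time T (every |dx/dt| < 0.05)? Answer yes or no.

Steady state at T: yes

RK4 with dt=0.01: 726 steps to T=7.26. Trajectory (selected grid times):
t=0.00: X=41.97 A=22.06 D=32.15 G=5.72
t=0.81: X=39.74 A=24.60 D=32.24 G=0.00
t=1.61: X=39.74 A=24.60 D=32.24 G=0.00
t=2.42: X=39.74 A=24.60 D=32.24 G=0.00
t=3.23: X=39.74 A=24.60 D=32.24 G=0.00
t=4.03: X=39.74 A=24.60 D=32.24 G=0.00
t=4.84: X=39.74 A=24.60 D=32.24 G=0.00
t=5.65: X=39.74 A=24.60 D=32.24 G=0.00
t=6.45: X=39.74 A=24.60 D=32.24 G=0.00
t=7.26: X=39.74 A=24.60 D=32.24 G=0.00
Rates at T: R1=0.0000, R2=0.0000, R3=0.0000, R4=0.0000, R5=0.0000
dx/dt at T (Σ net stoichiometry × rate): X=-0.0000, A=+0.0000, D=+0.0000, G=-0.0000
Largest |dx/dt| is |-0.0000| (G) < 0.05 → steady.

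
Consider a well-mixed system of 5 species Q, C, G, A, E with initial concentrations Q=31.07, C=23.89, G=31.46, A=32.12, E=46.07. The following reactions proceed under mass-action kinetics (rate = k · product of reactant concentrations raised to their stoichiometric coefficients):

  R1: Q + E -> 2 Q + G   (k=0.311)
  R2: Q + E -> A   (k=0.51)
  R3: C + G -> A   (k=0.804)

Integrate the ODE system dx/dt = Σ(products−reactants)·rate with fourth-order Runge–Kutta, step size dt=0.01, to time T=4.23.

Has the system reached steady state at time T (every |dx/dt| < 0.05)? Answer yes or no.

Steady state at T: yes

RK4 with dt=0.01: 423 steps to T=4.23. Trajectory (selected grid times):
t=0.00: Q=31.07 C=23.89 G=31.46 A=32.12 E=46.07
t=0.47: Q=19.91 C=0.00 G=25.02 A=84.62 E=0.01
t=0.94: Q=19.90 C=0.00 G=25.02 A=84.63 E=0.00
t=1.41: Q=19.90 C=0.00 G=25.02 A=84.63 E=0.00
t=1.88: Q=19.90 C=0.00 G=25.02 A=84.63 E=0.00
t=2.35: Q=19.90 C=0.00 G=25.02 A=84.63 E=0.00
t=2.82: Q=19.90 C=0.00 G=25.02 A=84.63 E=0.00
t=3.29: Q=19.90 C=0.00 G=25.02 A=84.63 E=0.00
t=3.76: Q=19.90 C=0.00 G=25.02 A=84.63 E=0.00
t=4.23: Q=19.90 C=0.00 G=25.02 A=84.63 E=0.00
Rates at T: R1=0.0000, R2=0.0000, R3=0.0000
dx/dt at T (Σ net stoichiometry × rate): Q=-0.0000, C=-0.0000, G=+0.0000, A=+0.0000, E=-0.0000
Largest |dx/dt| is |-0.0000| (E) < 0.05 → steady.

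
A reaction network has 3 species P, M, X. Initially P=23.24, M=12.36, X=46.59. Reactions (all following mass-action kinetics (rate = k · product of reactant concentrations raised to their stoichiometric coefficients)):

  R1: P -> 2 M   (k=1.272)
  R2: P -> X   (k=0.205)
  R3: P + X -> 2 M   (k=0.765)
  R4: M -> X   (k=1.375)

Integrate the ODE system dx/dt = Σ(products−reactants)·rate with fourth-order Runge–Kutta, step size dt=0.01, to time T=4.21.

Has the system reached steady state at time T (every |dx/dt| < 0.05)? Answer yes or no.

Steady state at T: no

RK4 with dt=0.01: 421 steps to T=4.21. Trajectory (selected grid times):
t=0.00: P=23.24 M=12.36 X=46.59
t=0.47: P=0.00 M=31.85 X=51.34
t=0.94: P=0.00 M=16.69 X=66.50
t=1.40: P=0.00 M=8.87 X=74.32
t=1.87: P=0.00 M=4.65 X=78.54
t=2.34: P=0.00 M=2.43 X=80.76
t=2.81: P=0.00 M=1.28 X=81.92
t=3.27: P=0.00 M=0.68 X=82.51
t=3.74: P=0.00 M=0.36 X=82.84
t=4.21: P=0.00 M=0.19 X=83.00
Rates at T: R1=0.0000, R2=0.0000, R3=0.0000, R4=0.2559
dx/dt at T (Σ net stoichiometry × rate): P=-0.0000, M=-0.2559, X=+0.2559
Largest |dx/dt| is |-0.2559| (M) ≥ 0.05 → not steady.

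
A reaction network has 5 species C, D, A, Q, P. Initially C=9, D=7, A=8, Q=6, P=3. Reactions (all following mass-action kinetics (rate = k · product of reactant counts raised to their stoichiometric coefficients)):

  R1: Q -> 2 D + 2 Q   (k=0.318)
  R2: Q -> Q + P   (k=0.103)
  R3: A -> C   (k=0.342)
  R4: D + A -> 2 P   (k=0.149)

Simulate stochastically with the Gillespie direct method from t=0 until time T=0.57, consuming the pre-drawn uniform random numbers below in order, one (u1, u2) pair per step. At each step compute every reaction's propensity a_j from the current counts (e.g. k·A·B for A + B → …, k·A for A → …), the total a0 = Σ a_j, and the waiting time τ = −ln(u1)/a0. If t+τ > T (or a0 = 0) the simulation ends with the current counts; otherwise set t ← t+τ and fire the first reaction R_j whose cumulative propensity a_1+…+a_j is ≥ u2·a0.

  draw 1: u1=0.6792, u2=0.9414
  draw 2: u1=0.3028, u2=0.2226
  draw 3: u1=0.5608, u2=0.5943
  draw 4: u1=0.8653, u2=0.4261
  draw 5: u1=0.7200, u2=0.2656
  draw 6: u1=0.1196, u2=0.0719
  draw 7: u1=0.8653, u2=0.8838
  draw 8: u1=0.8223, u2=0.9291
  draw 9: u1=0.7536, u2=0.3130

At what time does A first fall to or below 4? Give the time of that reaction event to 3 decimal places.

t=0.000: C=9 D=7 A=8 Q=6 P=3
Draw 1: a1=1.908, a2=0.618, a3=2.736, a4=8.344, a0=13.606; τ=−ln(0.6792)/13.606=0.028 → t=0.028; u2·a0=0.9414·13.606=12.809; a1+…+a3=5.262 < 12.809 ≤ a1+…+a4=13.606 → R4 fires; C=9 D=6 A=7 Q=6 P=5
Draw 2: a1=1.908, a2=0.618, a3=2.394, a4=6.258, a0=11.178; τ=−ln(0.3028)/11.178=0.107 → t=0.135; u2·a0=0.2226·11.178=2.488; a1=1.908 < 2.488 ≤ a1+a2=2.526 → R2 fires; C=9 D=6 A=7 Q=6 P=6
Draw 3: a1=1.908, a2=0.618, a3=2.394, a4=6.258, a0=11.178; τ=−ln(0.5608)/11.178=0.052 → t=0.187; u2·a0=0.5943·11.178=6.643; a1+…+a3=4.920 < 6.643 ≤ a1+…+a4=11.178 → R4 fires; C=9 D=5 A=6 Q=6 P=8
Draw 4: a1=1.908, a2=0.618, a3=2.052, a4=4.470, a0=9.048; τ=−ln(0.8653)/9.048=0.016 → t=0.203; u2·a0=0.4261·9.048=3.855; a1+a2=2.526 < 3.855 ≤ a1+…+a3=4.578 → R3 fires; C=10 D=5 A=5 Q=6 P=8
Draw 5: a1=1.908, a2=0.618, a3=1.710, a4=3.725, a0=7.961; τ=−ln(0.7200)/7.961=0.041 → t=0.244; u2·a0=0.2656·7.961=2.114; a1=1.908 < 2.114 ≤ a1+a2=2.526 → R2 fires; C=10 D=5 A=5 Q=6 P=9
Draw 6: a1=1.908, a2=0.618, a3=1.710, a4=3.725, a0=7.961; τ=−ln(0.1196)/7.961=0.267 → t=0.511; u2·a0=0.0719·7.961=0.572 ≤ a1=1.908 → R1 fires; C=10 D=7 A=5 Q=7 P=9
Draw 7: a1=2.226, a2=0.721, a3=1.710, a4=5.215, a0=9.872; τ=−ln(0.8653)/9.872=0.015 → t=0.526; u2·a0=0.8838·9.872=8.725; a1+…+a3=4.657 < 8.725 ≤ a1+…+a4=9.872 → R4 fires; C=10 D=6 A=4 Q=7 P=11
Draw 8: a1=2.226, a2=0.721, a3=1.368, a4=3.576, a0=7.891; τ=−ln(0.8223)/7.891=0.025 → t=0.551; u2·a0=0.9291·7.891=7.332; a1+…+a3=4.315 < 7.332 ≤ a1+…+a4=7.891 → R4 fires; C=10 D=5 A=3 Q=7 P=13
Draw 9: a1=2.226, a2=0.721, a3=1.026, a4=2.235, a0=6.208; τ=−ln(0.7536)/6.208=0.046 → t=0.596 > T=0.57: stop.
A first becomes ≤ 4 when it reaches 4 at the event at t=0.526.

Threshold first reached at t = 0.526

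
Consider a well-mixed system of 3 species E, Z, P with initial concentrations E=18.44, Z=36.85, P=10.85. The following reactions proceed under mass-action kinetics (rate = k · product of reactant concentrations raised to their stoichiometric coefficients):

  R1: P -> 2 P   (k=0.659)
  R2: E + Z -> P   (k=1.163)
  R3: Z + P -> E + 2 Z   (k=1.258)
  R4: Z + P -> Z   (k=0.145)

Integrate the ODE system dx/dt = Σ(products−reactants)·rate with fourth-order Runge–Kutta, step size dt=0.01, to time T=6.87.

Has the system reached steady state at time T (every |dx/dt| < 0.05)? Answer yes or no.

RK4 with dt=0.01: 687 steps to T=6.87. Trajectory (selected grid times):
t=0.00: E=18.44 Z=36.85 P=10.85
t=0.76: E=4.85 Z=23.26 P=4.27
t=1.53: E=1.99 Z=20.40 P=1.75
t=2.29: E=0.90 Z=19.31 P=0.80
t=3.05: E=0.43 Z=18.84 P=0.38
t=3.82: E=0.20 Z=18.61 P=0.18
t=4.58: E=0.10 Z=18.51 P=0.09
t=5.34: E=0.05 Z=18.46 P=0.04
t=6.11: E=0.02 Z=18.43 P=0.02
t=6.87: E=0.01 Z=18.42 P=0.01
Rates at T: R1=0.0066, R2=0.2421, R3=0.2314, R4=0.0267
dx/dt at T (Σ net stoichiometry × rate): E=-0.0107, Z=-0.0107, P=-0.0094
Largest |dx/dt| is |-0.0107| (E) < 0.05 → steady.

Steady state at T: yes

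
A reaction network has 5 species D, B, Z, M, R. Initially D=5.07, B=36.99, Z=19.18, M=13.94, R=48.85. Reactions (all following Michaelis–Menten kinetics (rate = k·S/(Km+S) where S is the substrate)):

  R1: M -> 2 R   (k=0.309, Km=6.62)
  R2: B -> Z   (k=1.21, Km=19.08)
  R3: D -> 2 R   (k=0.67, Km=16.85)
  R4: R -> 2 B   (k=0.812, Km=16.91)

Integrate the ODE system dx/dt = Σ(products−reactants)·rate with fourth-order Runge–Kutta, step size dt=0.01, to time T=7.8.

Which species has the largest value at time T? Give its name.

Dominant species at T: R

RK4 with dt=0.01: 780 steps to T=7.8. Trajectory (selected grid times):
t=0.00: D=5.07 B=36.99 Z=19.18 M=13.94 R=48.85
t=0.87: D=4.94 B=37.34 Z=19.88 M=13.76 R=48.96
t=1.73: D=4.81 B=37.69 Z=20.57 M=13.58 R=49.05
t=2.60: D=4.68 B=38.04 Z=21.27 M=13.40 R=49.14
t=3.47: D=4.55 B=38.39 Z=21.97 M=13.22 R=49.23
t=4.33: D=4.43 B=38.74 Z=22.66 M=13.04 R=49.30
t=5.20: D=4.31 B=39.08 Z=23.37 M=12.86 R=49.37
t=6.07: D=4.20 B=39.43 Z=24.08 M=12.69 R=49.44
t=6.93: D=4.08 B=39.77 Z=24.78 M=12.51 R=49.49
t=7.80: D=3.97 B=40.11 Z=25.49 M=12.34 R=49.54
At T=7.8: D=3.97 B=40.11 Z=25.49 M=12.34 R=49.54; the largest is R.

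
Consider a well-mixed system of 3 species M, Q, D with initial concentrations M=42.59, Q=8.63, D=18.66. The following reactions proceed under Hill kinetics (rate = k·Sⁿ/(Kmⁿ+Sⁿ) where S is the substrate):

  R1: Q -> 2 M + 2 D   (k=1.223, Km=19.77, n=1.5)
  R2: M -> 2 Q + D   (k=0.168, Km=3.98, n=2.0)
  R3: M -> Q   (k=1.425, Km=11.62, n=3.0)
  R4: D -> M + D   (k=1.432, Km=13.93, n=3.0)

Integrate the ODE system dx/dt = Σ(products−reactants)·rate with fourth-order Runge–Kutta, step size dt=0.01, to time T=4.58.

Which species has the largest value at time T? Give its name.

Dominant species at T: M

RK4 with dt=0.01: 458 steps to T=4.58. Trajectory (selected grid times):
t=0.00: M=42.59 Q=8.63 D=18.66
t=0.51: M=42.61 Q=9.37 D=19.04
t=1.02: M=42.66 Q=10.09 D=19.44
t=1.53: M=42.75 Q=10.80 D=19.87
t=2.04: M=42.87 Q=11.49 D=20.33
t=2.54: M=43.02 Q=12.17 D=20.80
t=3.05: M=43.20 Q=12.84 D=21.30
t=3.56: M=43.42 Q=13.50 D=21.83
t=4.07: M=43.67 Q=14.16 D=22.37
t=4.58: M=43.94 Q=14.80 D=22.94
At T=4.58: M=43.94 Q=14.80 D=22.94; the largest is M.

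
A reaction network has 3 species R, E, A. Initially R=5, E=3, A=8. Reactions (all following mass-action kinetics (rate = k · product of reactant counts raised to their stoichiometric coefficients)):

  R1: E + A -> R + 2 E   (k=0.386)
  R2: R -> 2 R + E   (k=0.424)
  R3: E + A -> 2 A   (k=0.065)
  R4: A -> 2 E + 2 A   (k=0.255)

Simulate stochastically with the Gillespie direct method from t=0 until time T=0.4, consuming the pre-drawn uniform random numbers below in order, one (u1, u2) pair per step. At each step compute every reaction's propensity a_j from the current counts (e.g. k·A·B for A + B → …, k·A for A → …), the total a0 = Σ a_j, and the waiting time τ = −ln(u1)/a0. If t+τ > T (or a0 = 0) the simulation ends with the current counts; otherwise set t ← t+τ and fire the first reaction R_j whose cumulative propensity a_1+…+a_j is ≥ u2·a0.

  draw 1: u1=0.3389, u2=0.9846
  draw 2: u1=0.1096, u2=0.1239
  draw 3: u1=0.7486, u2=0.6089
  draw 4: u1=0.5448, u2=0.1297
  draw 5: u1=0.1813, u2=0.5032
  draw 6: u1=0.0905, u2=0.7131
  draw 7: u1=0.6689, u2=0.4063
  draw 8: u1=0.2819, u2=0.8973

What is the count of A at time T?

t=0.000: R=5 E=3 A=8
Draw 1: a1=9.264, a2=2.120, a3=1.560, a4=2.040, a0=14.984; τ=−ln(0.3389)/14.984=0.072 → t=0.072; u2·a0=0.9846·14.984=14.753; a1+…+a3=12.944 < 14.753 ≤ a1+…+a4=14.984 → R4 fires; R=5 E=5 A=9
Draw 2: a1=17.370, a2=2.120, a3=2.925, a4=2.295, a0=24.710; τ=−ln(0.1096)/24.710=0.089 → t=0.162; u2·a0=0.1239·24.710=3.062 ≤ a1=17.370 → R1 fires; R=6 E=6 A=8
Draw 3: a1=18.528, a2=2.544, a3=3.120, a4=2.040, a0=26.232; τ=−ln(0.7486)/26.232=0.011 → t=0.173; u2·a0=0.6089·26.232=15.973 ≤ a1=18.528 → R1 fires; R=7 E=7 A=7
Draw 4: a1=18.914, a2=2.968, a3=3.185, a4=1.785, a0=26.852; τ=−ln(0.5448)/26.852=0.023 → t=0.195; u2·a0=0.1297·26.852=3.483 ≤ a1=18.914 → R1 fires; R=8 E=8 A=6
Draw 5: a1=18.528, a2=3.392, a3=3.120, a4=1.530, a0=26.570; τ=−ln(0.1813)/26.570=0.064 → t=0.260; u2·a0=0.5032·26.570=13.370 ≤ a1=18.528 → R1 fires; R=9 E=9 A=5
Draw 6: a1=17.370, a2=3.816, a3=2.925, a4=1.275, a0=25.386; τ=−ln(0.0905)/25.386=0.095 → t=0.354; u2·a0=0.7131·25.386=18.103; a1=17.370 < 18.103 ≤ a1+a2=21.186 → R2 fires; R=10 E=10 A=5
Draw 7: a1=19.300, a2=4.240, a3=3.250, a4=1.275, a0=28.065; τ=−ln(0.6689)/28.065=0.014 → t=0.369; u2·a0=0.4063·28.065=11.403 ≤ a1=19.300 → R1 fires; R=11 E=11 A=4
Draw 8: a1=16.984, a2=4.664, a3=2.860, a4=1.020, a0=25.528; τ=−ln(0.2819)/25.528=0.050 → t=0.418 > T=0.4: stop.
Read off A at T=0.4: 4

A at T = 4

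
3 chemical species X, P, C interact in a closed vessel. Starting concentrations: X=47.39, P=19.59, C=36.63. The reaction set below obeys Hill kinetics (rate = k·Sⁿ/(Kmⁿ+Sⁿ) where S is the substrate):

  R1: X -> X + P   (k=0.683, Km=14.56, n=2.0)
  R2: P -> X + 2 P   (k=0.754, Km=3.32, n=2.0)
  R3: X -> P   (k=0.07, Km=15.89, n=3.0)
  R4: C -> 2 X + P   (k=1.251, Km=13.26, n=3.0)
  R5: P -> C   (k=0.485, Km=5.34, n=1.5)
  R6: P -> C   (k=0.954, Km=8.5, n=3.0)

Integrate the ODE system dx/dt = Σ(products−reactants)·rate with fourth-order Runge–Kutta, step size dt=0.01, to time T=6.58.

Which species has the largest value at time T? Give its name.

Dominant species at T: X

RK4 with dt=0.01: 658 steps to T=6.58. Trajectory (selected grid times):
t=0.00: X=47.39 P=19.59 C=36.63
t=0.73: X=49.62 P=20.55 C=36.72
t=1.46: X=51.85 P=21.50 C=36.81
t=2.19: X=54.09 P=22.45 C=36.91
t=2.92: X=56.32 P=23.40 C=37.02
t=3.66: X=58.59 P=24.35 C=37.14
t=4.39: X=60.83 P=25.30 C=37.25
t=5.12: X=63.07 P=26.24 C=37.38
t=5.85: X=65.31 P=27.18 C=37.50
t=6.58: X=67.55 P=28.12 C=37.63
At T=6.58: X=67.55 P=28.12 C=37.63; the largest is X.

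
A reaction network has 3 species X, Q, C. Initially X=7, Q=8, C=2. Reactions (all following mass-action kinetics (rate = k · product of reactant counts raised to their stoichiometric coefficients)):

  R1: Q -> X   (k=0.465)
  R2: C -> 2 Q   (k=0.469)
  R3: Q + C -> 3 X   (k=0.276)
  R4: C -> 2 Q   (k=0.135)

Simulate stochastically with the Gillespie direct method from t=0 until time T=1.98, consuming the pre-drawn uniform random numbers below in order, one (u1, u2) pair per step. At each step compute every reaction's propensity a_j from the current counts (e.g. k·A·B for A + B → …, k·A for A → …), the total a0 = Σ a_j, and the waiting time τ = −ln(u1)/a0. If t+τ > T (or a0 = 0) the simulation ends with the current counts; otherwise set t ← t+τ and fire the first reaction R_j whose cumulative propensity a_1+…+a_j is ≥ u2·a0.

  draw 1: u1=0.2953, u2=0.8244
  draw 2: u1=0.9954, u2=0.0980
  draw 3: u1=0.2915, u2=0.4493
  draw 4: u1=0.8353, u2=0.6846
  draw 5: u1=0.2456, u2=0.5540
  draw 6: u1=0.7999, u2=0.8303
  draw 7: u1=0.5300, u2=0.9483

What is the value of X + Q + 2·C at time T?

Check how each reaction changes W = X + Q + 2·C (weight of products minus weight of reactants):
R1: Q -> X: (1·1) − (1·1) = 1 − 1 = 0
R2: C -> 2 Q: (1·2) − (2·1) = 2 − 2 = 0
R3: Q + C -> 3 X: (1·3) − (1·1 + 2·1) = 3 − 3 = 0
R4: C -> 2 Q: (1·2) − (2·1) = 2 − 2 = 0
Every reaction leaves W unchanged, so W is conserved and no simulation is needed: W(T) = W(0) = 7 + 8 + 2·2 = 19

Value at T = 19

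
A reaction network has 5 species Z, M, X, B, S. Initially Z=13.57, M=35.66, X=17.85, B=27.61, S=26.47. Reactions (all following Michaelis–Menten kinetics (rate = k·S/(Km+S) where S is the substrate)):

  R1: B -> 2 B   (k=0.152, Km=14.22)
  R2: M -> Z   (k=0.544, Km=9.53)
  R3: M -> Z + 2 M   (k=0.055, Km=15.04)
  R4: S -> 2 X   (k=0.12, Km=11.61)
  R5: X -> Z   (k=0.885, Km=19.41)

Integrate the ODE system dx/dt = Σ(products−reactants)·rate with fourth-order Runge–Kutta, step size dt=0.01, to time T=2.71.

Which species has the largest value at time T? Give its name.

RK4 with dt=0.01: 271 steps to T=2.71. Trajectory (selected grid times):
t=0.00: Z=13.57 M=35.66 X=17.85 B=27.61 S=26.47
t=0.30: Z=13.84 M=35.54 X=17.77 B=27.64 S=26.44
t=0.60: Z=14.10 M=35.43 X=17.70 B=27.67 S=26.42
t=0.90: Z=14.37 M=35.31 X=17.62 B=27.70 S=26.39
t=1.20: Z=14.64 M=35.19 X=17.54 B=27.73 S=26.37
t=1.51: Z=14.91 M=35.07 X=17.47 B=27.76 S=26.34
t=1.81: Z=15.18 M=34.95 X=17.39 B=27.79 S=26.32
t=2.11: Z=15.44 M=34.84 X=17.31 B=27.82 S=26.29
t=2.41: Z=15.71 M=34.72 X=17.24 B=27.85 S=26.27
t=2.71: Z=15.97 M=34.60 X=17.16 B=27.88 S=26.24
At T=2.71: Z=15.97 M=34.60 X=17.16 B=27.88 S=26.24; the largest is M.

Dominant species at T: M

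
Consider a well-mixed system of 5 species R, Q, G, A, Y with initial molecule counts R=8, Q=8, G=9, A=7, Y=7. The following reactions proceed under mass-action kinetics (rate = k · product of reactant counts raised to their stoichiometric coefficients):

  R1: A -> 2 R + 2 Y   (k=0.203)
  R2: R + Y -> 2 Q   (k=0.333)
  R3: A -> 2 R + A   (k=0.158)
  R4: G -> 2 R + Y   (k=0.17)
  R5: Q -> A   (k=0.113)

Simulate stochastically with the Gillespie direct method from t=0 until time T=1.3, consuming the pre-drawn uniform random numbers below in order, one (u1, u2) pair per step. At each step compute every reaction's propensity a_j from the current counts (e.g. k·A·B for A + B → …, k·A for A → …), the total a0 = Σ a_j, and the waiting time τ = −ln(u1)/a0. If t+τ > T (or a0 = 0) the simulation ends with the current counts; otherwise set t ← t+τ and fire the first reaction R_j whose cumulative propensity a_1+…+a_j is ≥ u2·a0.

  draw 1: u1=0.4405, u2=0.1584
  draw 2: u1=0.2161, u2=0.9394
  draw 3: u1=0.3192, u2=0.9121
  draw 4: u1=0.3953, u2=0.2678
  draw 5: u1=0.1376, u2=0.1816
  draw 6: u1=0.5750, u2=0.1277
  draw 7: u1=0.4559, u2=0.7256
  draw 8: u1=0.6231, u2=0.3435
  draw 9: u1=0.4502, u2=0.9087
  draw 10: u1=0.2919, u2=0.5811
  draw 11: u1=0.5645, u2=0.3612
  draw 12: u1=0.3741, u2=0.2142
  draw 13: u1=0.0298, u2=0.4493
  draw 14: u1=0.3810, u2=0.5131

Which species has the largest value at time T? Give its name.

t=0.000: R=8 Q=8 G=9 A=7 Y=7
Draw 1: a1=1.421, a2=18.648, a3=1.106, a4=1.530, a5=0.904, a0=23.609; τ=−ln(0.4405)/23.609=0.035 → t=0.035; u2·a0=0.1584·23.609=3.740; a1=1.421 < 3.740 ≤ a1+a2=20.069 → R2 fires; R=7 Q=10 G=9 A=7 Y=6
Draw 2: a1=1.421, a2=13.986, a3=1.106, a4=1.530, a5=1.130, a0=19.173; τ=−ln(0.2161)/19.173=0.080 → t=0.115; u2·a0=0.9394·19.173=18.011; a1+…+a3=16.513 < 18.011 ≤ a1+…+a4=18.043 → R4 fires; R=9 Q=10 G=8 A=7 Y=7
Draw 3: a1=1.421, a2=20.979, a3=1.106, a4=1.360, a5=1.130, a0=25.996; τ=−ln(0.3192)/25.996=0.044 → t=0.159; u2·a0=0.9121·25.996=23.711; a1+…+a3=23.506 < 23.711 ≤ a1+…+a4=24.866 → R4 fires; R=11 Q=10 G=7 A=7 Y=8
Draw 4: a1=1.421, a2=29.304, a3=1.106, a4=1.190, a5=1.130, a0=34.151; τ=−ln(0.3953)/34.151=0.027 → t=0.186; u2·a0=0.2678·34.151=9.146; a1=1.421 < 9.146 ≤ a1+a2=30.725 → R2 fires; R=10 Q=12 G=7 A=7 Y=7
Draw 5: a1=1.421, a2=23.310, a3=1.106, a4=1.190, a5=1.356, a0=28.383; τ=−ln(0.1376)/28.383=0.070 → t=0.256; u2·a0=0.1816·28.383=5.154; a1=1.421 < 5.154 ≤ a1+a2=24.731 → R2 fires; R=9 Q=14 G=7 A=7 Y=6
Draw 6: a1=1.421, a2=17.982, a3=1.106, a4=1.190, a5=1.582, a0=23.281; τ=−ln(0.5750)/23.281=0.024 → t=0.279; u2·a0=0.1277·23.281=2.973; a1=1.421 < 2.973 ≤ a1+a2=19.403 → R2 fires; R=8 Q=16 G=7 A=7 Y=5
Draw 7: a1=1.421, a2=13.320, a3=1.106, a4=1.190, a5=1.808, a0=18.845; τ=−ln(0.4559)/18.845=0.042 → t=0.321; u2·a0=0.7256·18.845=13.674; a1=1.421 < 13.674 ≤ a1+a2=14.741 → R2 fires; R=7 Q=18 G=7 A=7 Y=4
Draw 8: a1=1.421, a2=9.324, a3=1.106, a4=1.190, a5=2.034, a0=15.075; τ=−ln(0.6231)/15.075=0.031 → t=0.352; u2·a0=0.3435·15.075=5.178; a1=1.421 < 5.178 ≤ a1+a2=10.745 → R2 fires; R=6 Q=20 G=7 A=7 Y=3
Draw 9: a1=1.421, a2=5.994, a3=1.106, a4=1.190, a5=2.260, a0=11.971; τ=−ln(0.4502)/11.971=0.067 → t=0.419; u2·a0=0.9087·11.971=10.878; a1+…+a4=9.711 < 10.878 ≤ a1+…+a5=11.971 → R5 fires; R=6 Q=19 G=7 A=8 Y=3
Draw 10: a1=1.624, a2=5.994, a3=1.264, a4=1.190, a5=2.147, a0=12.219; τ=−ln(0.2919)/12.219=0.101 → t=0.520; u2·a0=0.5811·12.219=7.100; a1=1.624 < 7.100 ≤ a1+a2=7.618 → R2 fires; R=5 Q=21 G=7 A=8 Y=2
Draw 11: a1=1.624, a2=3.330, a3=1.264, a4=1.190, a5=2.373, a0=9.781; τ=−ln(0.5645)/9.781=0.058 → t=0.578; u2·a0=0.3612·9.781=3.533; a1=1.624 < 3.533 ≤ a1+a2=4.954 → R2 fires; R=4 Q=23 G=7 A=8 Y=1
Draw 12: a1=1.624, a2=1.332, a3=1.264, a4=1.190, a5=2.599, a0=8.009; τ=−ln(0.3741)/8.009=0.123 → t=0.701; u2·a0=0.2142·8.009=1.716; a1=1.624 < 1.716 ≤ a1+a2=2.956 → R2 fires; R=3 Q=25 G=7 A=8 Y=0
Draw 13: a1=1.624, a2=0.000, a3=1.264, a4=1.190, a5=2.825, a0=6.903; τ=−ln(0.0298)/6.903=0.509 → t=1.210; u2·a0=0.4493·6.903=3.102; a1+…+a3=2.888 < 3.102 ≤ a1+…+a4=4.078 → R4 fires; R=5 Q=25 G=6 A=8 Y=1
Draw 14: a1=1.624, a2=1.665, a3=1.264, a4=1.020, a5=2.825, a0=8.398; τ=−ln(0.3810)/8.398=0.115 → t=1.325 > T=1.3: stop.
At T=1.3: R=5 Q=25 G=6 A=8 Y=1; the largest is Q.

Dominant species at T: Q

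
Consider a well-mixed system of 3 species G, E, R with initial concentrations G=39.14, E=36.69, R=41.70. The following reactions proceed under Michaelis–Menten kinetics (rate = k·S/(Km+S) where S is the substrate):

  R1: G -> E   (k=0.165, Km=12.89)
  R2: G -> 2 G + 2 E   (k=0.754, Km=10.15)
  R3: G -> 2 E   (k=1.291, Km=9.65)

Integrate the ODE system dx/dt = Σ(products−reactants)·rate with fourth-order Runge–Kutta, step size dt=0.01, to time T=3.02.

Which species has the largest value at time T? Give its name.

RK4 with dt=0.01: 302 steps to T=3.02. Trajectory (selected grid times):
t=0.00: G=39.14 E=36.69 R=41.70
t=0.34: G=38.95 E=37.84 R=41.70
t=0.67: G=38.76 E=38.96 R=41.70
t=1.01: G=38.57 E=40.11 R=41.70
t=1.34: G=38.39 E=41.23 R=41.70
t=1.68: G=38.20 E=42.38 R=41.70
t=2.01: G=38.02 E=43.49 R=41.70
t=2.35: G=37.83 E=44.64 R=41.70
t=2.68: G=37.64 E=45.75 R=41.70
t=3.02: G=37.45 E=46.89 R=41.70
At T=3.02: G=37.45 E=46.89 R=41.70; the largest is E.

Dominant species at T: E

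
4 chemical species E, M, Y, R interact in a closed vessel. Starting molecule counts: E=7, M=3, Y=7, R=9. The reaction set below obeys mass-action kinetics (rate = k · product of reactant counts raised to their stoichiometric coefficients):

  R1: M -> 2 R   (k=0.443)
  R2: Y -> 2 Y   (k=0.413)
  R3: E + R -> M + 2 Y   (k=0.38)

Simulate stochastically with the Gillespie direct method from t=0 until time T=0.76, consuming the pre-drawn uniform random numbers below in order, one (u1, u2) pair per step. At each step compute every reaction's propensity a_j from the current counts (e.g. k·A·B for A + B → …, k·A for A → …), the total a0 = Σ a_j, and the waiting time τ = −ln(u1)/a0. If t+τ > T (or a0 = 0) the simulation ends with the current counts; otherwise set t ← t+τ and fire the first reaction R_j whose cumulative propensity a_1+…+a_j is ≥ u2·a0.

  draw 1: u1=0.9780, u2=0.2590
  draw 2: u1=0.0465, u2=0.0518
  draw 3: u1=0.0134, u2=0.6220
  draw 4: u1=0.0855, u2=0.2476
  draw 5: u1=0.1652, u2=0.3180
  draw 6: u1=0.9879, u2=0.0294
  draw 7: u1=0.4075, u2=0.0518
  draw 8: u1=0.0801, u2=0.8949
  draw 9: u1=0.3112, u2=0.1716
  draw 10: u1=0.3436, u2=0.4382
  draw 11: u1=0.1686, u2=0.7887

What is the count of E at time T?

E at T = 2

t=0.000: E=7 M=3 Y=7 R=9
Draw 1: a1=1.329, a2=2.891, a3=23.940, a0=28.160; τ=−ln(0.9780)/28.160=0.001 → t=0.001; u2·a0=0.2590·28.160=7.293; a1+a2=4.220 < 7.293 ≤ a1+…+a3=28.160 → R3 fires; E=6 M=4 Y=9 R=8
Draw 2: a1=1.772, a2=3.717, a3=18.240, a0=23.729; τ=−ln(0.0465)/23.729=0.129 → t=0.130; u2·a0=0.0518·23.729=1.229 ≤ a1=1.772 → R1 fires; E=6 M=3 Y=9 R=10
Draw 3: a1=1.329, a2=3.717, a3=22.800, a0=27.846; τ=−ln(0.0134)/27.846=0.155 → t=0.285; u2·a0=0.6220·27.846=17.320; a1+a2=5.046 < 17.320 ≤ a1+…+a3=27.846 → R3 fires; E=5 M=4 Y=11 R=9
Draw 4: a1=1.772, a2=4.543, a3=17.100, a0=23.415; τ=−ln(0.0855)/23.415=0.105 → t=0.390; u2·a0=0.2476·23.415=5.798; a1=1.772 < 5.798 ≤ a1+a2=6.315 → R2 fires; E=5 M=4 Y=12 R=9
Draw 5: a1=1.772, a2=4.956, a3=17.100, a0=23.828; τ=−ln(0.1652)/23.828=0.076 → t=0.466; u2·a0=0.3180·23.828=7.577; a1+a2=6.728 < 7.577 ≤ a1+…+a3=23.828 → R3 fires; E=4 M=5 Y=14 R=8
Draw 6: a1=2.215, a2=5.782, a3=12.160, a0=20.157; τ=−ln(0.9879)/20.157=0.001 → t=0.466; u2·a0=0.0294·20.157=0.593 ≤ a1=2.215 → R1 fires; E=4 M=4 Y=14 R=10
Draw 7: a1=1.772, a2=5.782, a3=15.200, a0=22.754; τ=−ln(0.4075)/22.754=0.039 → t=0.506; u2·a0=0.0518·22.754=1.179 ≤ a1=1.772 → R1 fires; E=4 M=3 Y=14 R=12
Draw 8: a1=1.329, a2=5.782, a3=18.240, a0=25.351; τ=−ln(0.0801)/25.351=0.100 → t=0.605; u2·a0=0.8949·25.351=22.687; a1+a2=7.111 < 22.687 ≤ a1+…+a3=25.351 → R3 fires; E=3 M=4 Y=16 R=11
Draw 9: a1=1.772, a2=6.608, a3=12.540, a0=20.920; τ=−ln(0.3112)/20.920=0.056 → t=0.661; u2·a0=0.1716·20.920=3.590; a1=1.772 < 3.590 ≤ a1+a2=8.380 → R2 fires; E=3 M=4 Y=17 R=11
Draw 10: a1=1.772, a2=7.021, a3=12.540, a0=21.333; τ=−ln(0.3436)/21.333=0.050 → t=0.711; u2·a0=0.4382·21.333=9.348; a1+a2=8.793 < 9.348 ≤ a1+…+a3=21.333 → R3 fires; E=2 M=5 Y=19 R=10
Draw 11: a1=2.215, a2=7.847, a3=7.600, a0=17.662; τ=−ln(0.1686)/17.662=0.101 → t=0.812 > T=0.76: stop.
Read off E at T=0.76: 2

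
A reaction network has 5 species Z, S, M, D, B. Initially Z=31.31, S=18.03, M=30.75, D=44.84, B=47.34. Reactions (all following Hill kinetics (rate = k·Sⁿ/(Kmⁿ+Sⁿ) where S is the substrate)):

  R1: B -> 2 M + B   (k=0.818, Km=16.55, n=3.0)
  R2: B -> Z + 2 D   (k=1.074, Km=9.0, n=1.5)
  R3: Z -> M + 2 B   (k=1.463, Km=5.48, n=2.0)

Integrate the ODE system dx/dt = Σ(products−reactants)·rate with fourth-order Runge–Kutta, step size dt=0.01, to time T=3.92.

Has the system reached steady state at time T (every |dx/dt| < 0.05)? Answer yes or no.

RK4 with dt=0.01: 392 steps to T=3.92. Trajectory (selected grid times):
t=0.00: Z=31.31 S=18.03 M=30.75 D=44.84 B=47.34
t=0.44: Z=31.12 S=18.03 M=32.07 D=45.71 B=48.15
t=0.87: Z=30.94 S=18.03 M=33.35 D=46.57 B=48.94
t=1.31: Z=30.75 S=18.03 M=34.67 D=47.45 B=49.75
t=1.74: Z=30.57 S=18.03 M=35.96 D=48.30 B=50.54
t=2.18: Z=30.39 S=18.03 M=37.28 D=49.18 B=51.35
t=2.61: Z=30.21 S=18.03 M=38.57 D=50.05 B=52.14
t=3.05: Z=30.03 S=18.03 M=39.89 D=50.93 B=52.94
t=3.48: Z=29.85 S=18.03 M=41.18 D=51.79 B=53.73
t=3.92: Z=29.67 S=18.03 M=42.50 D=52.68 B=54.53
Rates at T: R1=0.7958, R2=1.0065, R3=1.4147
dx/dt at T (Σ net stoichiometry × rate): Z=-0.4082, S=+0.0000, M=+3.0063, D=+2.0130, B=+1.8230
Largest |dx/dt| is |+3.0063| (M) ≥ 0.05 → not steady.

Steady state at T: no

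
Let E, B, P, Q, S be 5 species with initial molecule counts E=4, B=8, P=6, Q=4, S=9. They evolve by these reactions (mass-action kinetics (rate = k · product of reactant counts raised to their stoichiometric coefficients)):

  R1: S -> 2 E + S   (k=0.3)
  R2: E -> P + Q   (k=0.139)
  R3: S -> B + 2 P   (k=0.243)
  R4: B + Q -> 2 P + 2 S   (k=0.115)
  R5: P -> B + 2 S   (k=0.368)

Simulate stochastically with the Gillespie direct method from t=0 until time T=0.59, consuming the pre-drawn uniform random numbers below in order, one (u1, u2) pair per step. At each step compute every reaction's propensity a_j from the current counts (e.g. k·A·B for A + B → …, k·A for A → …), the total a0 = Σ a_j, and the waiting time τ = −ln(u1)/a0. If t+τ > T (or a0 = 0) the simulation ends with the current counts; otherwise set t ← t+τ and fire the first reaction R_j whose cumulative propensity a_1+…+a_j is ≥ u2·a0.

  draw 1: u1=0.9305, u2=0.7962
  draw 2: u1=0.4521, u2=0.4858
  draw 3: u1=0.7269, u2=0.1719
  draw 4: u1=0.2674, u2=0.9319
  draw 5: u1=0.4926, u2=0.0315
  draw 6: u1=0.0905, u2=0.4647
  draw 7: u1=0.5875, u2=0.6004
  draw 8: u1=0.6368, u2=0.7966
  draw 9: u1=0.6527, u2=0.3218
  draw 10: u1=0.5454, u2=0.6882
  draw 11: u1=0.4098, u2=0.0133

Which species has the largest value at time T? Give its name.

t=0.000: E=4 B=8 P=6 Q=4 S=9
Draw 1: a1=2.700, a2=0.556, a3=2.187, a4=3.680, a5=2.208, a0=11.331; τ=−ln(0.9305)/11.331=0.006 → t=0.006; u2·a0=0.7962·11.331=9.022; a1+…+a3=5.443 < 9.022 ≤ a1+…+a4=9.123 → R4 fires; E=4 B=7 P=8 Q=3 S=11
Draw 2: a1=3.300, a2=0.556, a3=2.673, a4=2.415, a5=2.944, a0=11.888; τ=−ln(0.4521)/11.888=0.067 → t=0.073; u2·a0=0.4858·11.888=5.775; a1+a2=3.856 < 5.775 ≤ a1+…+a3=6.529 → R3 fires; E=4 B=8 P=10 Q=3 S=10
Draw 3: a1=3.000, a2=0.556, a3=2.430, a4=2.760, a5=3.680, a0=12.426; τ=−ln(0.7269)/12.426=0.026 → t=0.099; u2·a0=0.1719·12.426=2.136 ≤ a1=3.000 → R1 fires; E=6 B=8 P=10 Q=3 S=10
Draw 4: a1=3.000, a2=0.834, a3=2.430, a4=2.760, a5=3.680, a0=12.704; τ=−ln(0.2674)/12.704=0.104 → t=0.203; u2·a0=0.9319·12.704=11.839; a1+…+a4=9.024 < 11.839 ≤ a1+…+a5=12.704 → R5 fires; E=6 B=9 P=9 Q=3 S=12
Draw 5: a1=3.600, a2=0.834, a3=2.916, a4=3.105, a5=3.312, a0=13.767; τ=−ln(0.4926)/13.767=0.051 → t=0.254; u2·a0=0.0315·13.767=0.434 ≤ a1=3.600 → R1 fires; E=8 B=9 P=9 Q=3 S=12
Draw 6: a1=3.600, a2=1.112, a3=2.916, a4=3.105, a5=3.312, a0=14.045; τ=−ln(0.0905)/14.045=0.171 → t=0.425; u2·a0=0.4647·14.045=6.527; a1+a2=4.712 < 6.527 ≤ a1+…+a3=7.628 → R3 fires; E=8 B=10 P=11 Q=3 S=11
Draw 7: a1=3.300, a2=1.112, a3=2.673, a4=3.450, a5=4.048, a0=14.583; τ=−ln(0.5875)/14.583=0.036 → t=0.462; u2·a0=0.6004·14.583=8.756; a1+…+a3=7.085 < 8.756 ≤ a1+…+a4=10.535 → R4 fires; E=8 B=9 P=13 Q=2 S=13
Draw 8: a1=3.900, a2=1.112, a3=3.159, a4=2.070, a5=4.784, a0=15.025; τ=−ln(0.6368)/15.025=0.030 → t=0.492; u2·a0=0.7966·15.025=11.969; a1+…+a4=10.241 < 11.969 ≤ a1+…+a5=15.025 → R5 fires; E=8 B=10 P=12 Q=2 S=15
Draw 9: a1=4.500, a2=1.112, a3=3.645, a4=2.300, a5=4.416, a0=15.973; τ=−ln(0.6527)/15.973=0.027 → t=0.518; u2·a0=0.3218·15.973=5.140; a1=4.500 < 5.140 ≤ a1+a2=5.612 → R2 fires; E=7 B=10 P=13 Q=3 S=15
Draw 10: a1=4.500, a2=0.973, a3=3.645, a4=3.450, a5=4.784, a0=17.352; τ=−ln(0.5454)/17.352=0.035 → t=0.553; u2·a0=0.6882·17.352=11.942; a1+…+a3=9.118 < 11.942 ≤ a1+…+a4=12.568 → R4 fires; E=7 B=9 P=15 Q=2 S=17
Draw 11: a1=5.100, a2=0.973, a3=4.131, a4=2.070, a5=5.520, a0=17.794; τ=−ln(0.4098)/17.794=0.050 → t=0.603 > T=0.59: stop.
At T=0.59: E=7 B=9 P=15 Q=2 S=17; the largest is S.

Dominant species at T: S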